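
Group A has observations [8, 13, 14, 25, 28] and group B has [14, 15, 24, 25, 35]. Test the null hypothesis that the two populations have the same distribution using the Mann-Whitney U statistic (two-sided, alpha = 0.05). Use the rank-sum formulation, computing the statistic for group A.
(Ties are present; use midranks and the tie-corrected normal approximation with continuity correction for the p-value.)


Step 1: Combine and sort all 10 observations; assign midranks.
sorted (value, group): (8,X), (13,X), (14,X), (14,Y), (15,Y), (24,Y), (25,X), (25,Y), (28,X), (35,Y)
ranks: 8->1, 13->2, 14->3.5, 14->3.5, 15->5, 24->6, 25->7.5, 25->7.5, 28->9, 35->10
Step 2: Rank sum for X: R1 = 1 + 2 + 3.5 + 7.5 + 9 = 23.
Step 3: U_X = R1 - n1(n1+1)/2 = 23 - 5*6/2 = 23 - 15 = 8.
       U_Y = n1*n2 - U_X = 25 - 8 = 17.
Step 4: Ties are present, so use the tie-corrected normal approximation (with continuity correction) for the p-value.
Step 5: p-value = 0.400525; compare to alpha = 0.05. fail to reject H0.

U_X = 8, p = 0.400525, fail to reject H0 at alpha = 0.05.


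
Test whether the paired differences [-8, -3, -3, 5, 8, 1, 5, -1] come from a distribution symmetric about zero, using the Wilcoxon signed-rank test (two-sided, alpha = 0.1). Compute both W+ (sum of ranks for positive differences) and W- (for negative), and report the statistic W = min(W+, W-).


Step 1: Drop any zero differences (none here) and take |d_i|.
|d| = [8, 3, 3, 5, 8, 1, 5, 1]
Step 2: Midrank |d_i| (ties get averaged ranks).
ranks: |8|->7.5, |3|->3.5, |3|->3.5, |5|->5.5, |8|->7.5, |1|->1.5, |5|->5.5, |1|->1.5
Step 3: Attach original signs; sum ranks with positive sign and with negative sign.
W+ = 5.5 + 7.5 + 1.5 + 5.5 = 20
W- = 7.5 + 3.5 + 3.5 + 1.5 = 16
(Check: W+ + W- = 36 should equal n(n+1)/2 = 36.)
Step 4: Test statistic W = min(W+, W-) = 16.
Step 5: Ties in |d|, so use the tie-corrected normal approximation.
        E[W] = n(n+1)/4 = 8*9/4 = 18.
        Tie groups: |d|=1 (t=2), |d|=3 (t=2), |d|=5 (t=2), |d|=8 (t=2); sum(t^3 - t) = 24.
        Var[W] = n(n+1)(2n+1)/24 - sum(t^3-t)/48 = 1224/24 - 24/48 = 50.5.
        z = (W - E[W]) / sqrt(Var[W]) = (16 - 18) / 7.1063 = -0.2814.
        Two-sided p = 2*Phi(z) = 0.778374.
Step 6: alpha = 0.1. fail to reject H0.

W+ = 20, W- = 16, W = min = 16, p = 0.778374, fail to reject H0.


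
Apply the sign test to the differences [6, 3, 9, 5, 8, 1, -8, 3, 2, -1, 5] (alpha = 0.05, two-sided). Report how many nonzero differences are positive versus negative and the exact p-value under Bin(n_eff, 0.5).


Step 1: Discard zero differences. Original n = 11; n_eff = number of nonzero differences = 11.
Nonzero differences (with sign): +6, +3, +9, +5, +8, +1, -8, +3, +2, -1, +5
Step 2: Count signs: positive = 9, negative = 2.
Step 3: Under H0: P(positive) = 0.5, so the number of positives S ~ Bin(11, 0.5).
Step 4: Two-sided exact p-value = sum of Bin(11,0.5) probabilities at or below the observed probability = 0.065430.
Step 5: alpha = 0.05. fail to reject H0.

n_eff = 11, pos = 9, neg = 2, p = 0.065430, fail to reject H0.


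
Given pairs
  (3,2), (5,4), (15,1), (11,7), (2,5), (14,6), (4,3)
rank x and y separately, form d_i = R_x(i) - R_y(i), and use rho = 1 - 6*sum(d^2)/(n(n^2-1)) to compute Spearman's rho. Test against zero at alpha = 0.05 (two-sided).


Step 1: Rank x and y separately (midranks; no ties here).
rank(x): 3->2, 5->4, 15->7, 11->5, 2->1, 14->6, 4->3
rank(y): 2->2, 4->4, 1->1, 7->7, 5->5, 6->6, 3->3
Step 2: d_i = R_x(i) - R_y(i); compute d_i^2.
  (2-2)^2=0, (4-4)^2=0, (7-1)^2=36, (5-7)^2=4, (1-5)^2=16, (6-6)^2=0, (3-3)^2=0
sum(d^2) = 56.
Step 3: rho = 1 - 6*56 / (7*(7^2 - 1)) = 1 - 336/336 = 0.000000.
Step 4: Under H0, t = rho * sqrt((n-2)/(1-rho^2)) = 0.0000 ~ t(5).
Step 5: Two-sided p-value from the t-distribution with 5 df = 1.000000.
Step 6: alpha = 0.05. fail to reject H0.

rho = 0.0000, p = 1.000000, fail to reject H0 at alpha = 0.05.


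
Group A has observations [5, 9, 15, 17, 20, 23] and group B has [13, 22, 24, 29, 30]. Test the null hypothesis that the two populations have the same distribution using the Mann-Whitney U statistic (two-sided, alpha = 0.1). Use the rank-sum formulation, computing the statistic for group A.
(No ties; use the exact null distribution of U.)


Step 1: Combine and sort all 11 observations; assign midranks.
sorted (value, group): (5,X), (9,X), (13,Y), (15,X), (17,X), (20,X), (22,Y), (23,X), (24,Y), (29,Y), (30,Y)
ranks: 5->1, 9->2, 13->3, 15->4, 17->5, 20->6, 22->7, 23->8, 24->9, 29->10, 30->11
Step 2: Rank sum for X: R1 = 1 + 2 + 4 + 5 + 6 + 8 = 26.
Step 3: U_X = R1 - n1(n1+1)/2 = 26 - 6*7/2 = 26 - 21 = 5.
       U_Y = n1*n2 - U_X = 30 - 5 = 25.
Step 4: No ties, so the exact null distribution of U (based on enumerating the C(11,6) = 462 equally likely rank assignments) gives the two-sided p-value.
Step 5: p-value = 0.082251; compare to alpha = 0.1. reject H0.

U_X = 5, p = 0.082251, reject H0 at alpha = 0.1.


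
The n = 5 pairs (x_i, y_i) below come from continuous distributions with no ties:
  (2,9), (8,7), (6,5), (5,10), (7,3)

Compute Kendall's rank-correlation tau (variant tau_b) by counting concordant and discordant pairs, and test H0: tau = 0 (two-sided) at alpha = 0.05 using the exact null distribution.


Step 1: Enumerate the 10 unordered pairs (i,j) with i<j and classify each by sign(x_j-x_i) * sign(y_j-y_i).
  (1,2):dx=+6,dy=-2->D; (1,3):dx=+4,dy=-4->D; (1,4):dx=+3,dy=+1->C; (1,5):dx=+5,dy=-6->D
  (2,3):dx=-2,dy=-2->C; (2,4):dx=-3,dy=+3->D; (2,5):dx=-1,dy=-4->C; (3,4):dx=-1,dy=+5->D
  (3,5):dx=+1,dy=-2->D; (4,5):dx=+2,dy=-7->D
Step 2: C = 3, D = 7, total pairs = 10.
Step 3: tau = (C - D)/(n(n-1)/2) = (3 - 7)/10 = -0.400000.
Step 4: Exact two-sided p-value (enumerate n! = 120 permutations of y under H0): p = 0.483333.
Step 5: alpha = 0.05. fail to reject H0.

tau_b = -0.4000 (C=3, D=7), p = 0.483333, fail to reject H0.


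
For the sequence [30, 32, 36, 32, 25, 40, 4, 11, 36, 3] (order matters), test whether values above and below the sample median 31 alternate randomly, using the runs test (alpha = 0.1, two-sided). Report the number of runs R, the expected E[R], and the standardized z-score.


Step 1: Compute median = 31; label A = above, B = below.
Labels in order: BAAABABBAB  (n_A = 5, n_B = 5)
Step 2: Count runs R = 7.
Step 3: Under H0 (random ordering), E[R] = 2*n_A*n_B/(n_A+n_B) + 1 = 2*5*5/10 + 1 = 6.0000.
        Var[R] = 2*n_A*n_B*(2*n_A*n_B - n_A - n_B) / ((n_A+n_B)^2 * (n_A+n_B-1)) = 2000/900 = 2.2222.
        SD[R] = 1.4907.
Step 4: Continuity-corrected z = (R - 0.5 - E[R]) / SD[R] = (7 - 0.5 - 6.0000) / 1.4907 = 0.3354.
Step 5: Two-sided p-value via normal approximation = 2*(1 - Phi(|z|)) = 0.737316.
Step 6: alpha = 0.1. fail to reject H0.

R = 7, z = 0.3354, p = 0.737316, fail to reject H0.


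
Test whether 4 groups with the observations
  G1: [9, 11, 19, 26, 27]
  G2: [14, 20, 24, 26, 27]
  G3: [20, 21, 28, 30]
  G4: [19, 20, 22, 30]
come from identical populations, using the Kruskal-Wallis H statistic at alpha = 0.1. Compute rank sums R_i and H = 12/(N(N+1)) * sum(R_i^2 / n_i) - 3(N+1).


Step 1: Combine all N = 18 observations and assign midranks.
sorted (value, group, rank): (9,G1,1), (11,G1,2), (14,G2,3), (19,G1,4.5), (19,G4,4.5), (20,G2,7), (20,G3,7), (20,G4,7), (21,G3,9), (22,G4,10), (24,G2,11), (26,G1,12.5), (26,G2,12.5), (27,G1,14.5), (27,G2,14.5), (28,G3,16), (30,G3,17.5), (30,G4,17.5)
Step 2: Sum ranks within each group.
R_1 = 34.5 (n_1 = 5)
R_2 = 48 (n_2 = 5)
R_3 = 49.5 (n_3 = 4)
R_4 = 39 (n_4 = 4)
Step 3: H = 12/(N(N+1)) * sum(R_i^2/n_i) - 3(N+1)
     = 12/(18*19) * (34.5^2/5 + 48^2/5 + 49.5^2/4 + 39^2/4) - 3*19
     = 0.035088 * 1691.66 - 57
     = 2.356579.
Step 4: Ties present; correction factor C = 1 - 48/(18^3 - 18) = 0.991744. Corrected H = 2.356579 / 0.991744 = 2.376197.
Step 5: Under H0, H ~ chi^2(3); p-value = 0.498081.
Step 6: alpha = 0.1. fail to reject H0.

H = 2.3762, df = 3, p = 0.498081, fail to reject H0.


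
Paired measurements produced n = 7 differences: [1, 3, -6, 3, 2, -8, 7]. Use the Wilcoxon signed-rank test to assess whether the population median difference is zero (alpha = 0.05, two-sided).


Step 1: Drop any zero differences (none here) and take |d_i|.
|d| = [1, 3, 6, 3, 2, 8, 7]
Step 2: Midrank |d_i| (ties get averaged ranks).
ranks: |1|->1, |3|->3.5, |6|->5, |3|->3.5, |2|->2, |8|->7, |7|->6
Step 3: Attach original signs; sum ranks with positive sign and with negative sign.
W+ = 1 + 3.5 + 3.5 + 2 + 6 = 16
W- = 5 + 7 = 12
(Check: W+ + W- = 28 should equal n(n+1)/2 = 28.)
Step 4: Test statistic W = min(W+, W-) = 12.
Step 5: Ties in |d|, so use the tie-corrected normal approximation.
        E[W] = n(n+1)/4 = 7*8/4 = 14.
        Tie groups: |d|=3 (t=2); sum(t^3 - t) = 6.
        Var[W] = n(n+1)(2n+1)/24 - sum(t^3-t)/48 = 840/24 - 6/48 = 34.875.
        z = (W - E[W]) / sqrt(Var[W]) = (12 - 14) / 5.9055 = -0.3387.
        Two-sided p = 2*Phi(z) = 0.734861.
Step 6: alpha = 0.05. fail to reject H0.

W+ = 16, W- = 12, W = min = 12, p = 0.734861, fail to reject H0.


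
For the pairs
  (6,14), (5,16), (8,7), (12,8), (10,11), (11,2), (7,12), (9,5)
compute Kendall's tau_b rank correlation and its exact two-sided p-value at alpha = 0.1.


Step 1: Enumerate the 28 unordered pairs (i,j) with i<j and classify each by sign(x_j-x_i) * sign(y_j-y_i).
  (1,2):dx=-1,dy=+2->D; (1,3):dx=+2,dy=-7->D; (1,4):dx=+6,dy=-6->D; (1,5):dx=+4,dy=-3->D
  (1,6):dx=+5,dy=-12->D; (1,7):dx=+1,dy=-2->D; (1,8):dx=+3,dy=-9->D; (2,3):dx=+3,dy=-9->D
  (2,4):dx=+7,dy=-8->D; (2,5):dx=+5,dy=-5->D; (2,6):dx=+6,dy=-14->D; (2,7):dx=+2,dy=-4->D
  (2,8):dx=+4,dy=-11->D; (3,4):dx=+4,dy=+1->C; (3,5):dx=+2,dy=+4->C; (3,6):dx=+3,dy=-5->D
  (3,7):dx=-1,dy=+5->D; (3,8):dx=+1,dy=-2->D; (4,5):dx=-2,dy=+3->D; (4,6):dx=-1,dy=-6->C
  (4,7):dx=-5,dy=+4->D; (4,8):dx=-3,dy=-3->C; (5,6):dx=+1,dy=-9->D; (5,7):dx=-3,dy=+1->D
  (5,8):dx=-1,dy=-6->C; (6,7):dx=-4,dy=+10->D; (6,8):dx=-2,dy=+3->D; (7,8):dx=+2,dy=-7->D
Step 2: C = 5, D = 23, total pairs = 28.
Step 3: tau = (C - D)/(n(n-1)/2) = (5 - 23)/28 = -0.642857.
Step 4: Exact two-sided p-value (enumerate n! = 40320 permutations of y under H0): p = 0.031151.
Step 5: alpha = 0.1. reject H0.

tau_b = -0.6429 (C=5, D=23), p = 0.031151, reject H0.


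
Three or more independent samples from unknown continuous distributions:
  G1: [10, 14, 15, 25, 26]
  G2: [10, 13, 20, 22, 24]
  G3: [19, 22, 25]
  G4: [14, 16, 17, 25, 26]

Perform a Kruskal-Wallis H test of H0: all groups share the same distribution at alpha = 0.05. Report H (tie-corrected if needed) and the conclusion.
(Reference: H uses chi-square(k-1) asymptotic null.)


Step 1: Combine all N = 18 observations and assign midranks.
sorted (value, group, rank): (10,G1,1.5), (10,G2,1.5), (13,G2,3), (14,G1,4.5), (14,G4,4.5), (15,G1,6), (16,G4,7), (17,G4,8), (19,G3,9), (20,G2,10), (22,G2,11.5), (22,G3,11.5), (24,G2,13), (25,G1,15), (25,G3,15), (25,G4,15), (26,G1,17.5), (26,G4,17.5)
Step 2: Sum ranks within each group.
R_1 = 44.5 (n_1 = 5)
R_2 = 39 (n_2 = 5)
R_3 = 35.5 (n_3 = 3)
R_4 = 52 (n_4 = 5)
Step 3: H = 12/(N(N+1)) * sum(R_i^2/n_i) - 3(N+1)
     = 12/(18*19) * (44.5^2/5 + 39^2/5 + 35.5^2/3 + 52^2/5) - 3*19
     = 0.035088 * 1661.13 - 57
     = 1.285380.
Step 4: Ties present; correction factor C = 1 - 48/(18^3 - 18) = 0.991744. Corrected H = 1.285380 / 0.991744 = 1.296080.
Step 5: Under H0, H ~ chi^2(3); p-value = 0.730064.
Step 6: alpha = 0.05. fail to reject H0.

H = 1.2961, df = 3, p = 0.730064, fail to reject H0.


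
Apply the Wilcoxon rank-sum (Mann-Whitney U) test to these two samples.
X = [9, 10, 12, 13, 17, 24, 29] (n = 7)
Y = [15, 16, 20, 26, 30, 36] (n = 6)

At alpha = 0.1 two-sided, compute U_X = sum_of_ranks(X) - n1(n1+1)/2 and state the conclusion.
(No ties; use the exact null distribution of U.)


Step 1: Combine and sort all 13 observations; assign midranks.
sorted (value, group): (9,X), (10,X), (12,X), (13,X), (15,Y), (16,Y), (17,X), (20,Y), (24,X), (26,Y), (29,X), (30,Y), (36,Y)
ranks: 9->1, 10->2, 12->3, 13->4, 15->5, 16->6, 17->7, 20->8, 24->9, 26->10, 29->11, 30->12, 36->13
Step 2: Rank sum for X: R1 = 1 + 2 + 3 + 4 + 7 + 9 + 11 = 37.
Step 3: U_X = R1 - n1(n1+1)/2 = 37 - 7*8/2 = 37 - 28 = 9.
       U_Y = n1*n2 - U_X = 42 - 9 = 33.
Step 4: No ties, so the exact null distribution of U (based on enumerating the C(13,7) = 1716 equally likely rank assignments) gives the two-sided p-value.
Step 5: p-value = 0.101399; compare to alpha = 0.1. fail to reject H0.

U_X = 9, p = 0.101399, fail to reject H0 at alpha = 0.1.


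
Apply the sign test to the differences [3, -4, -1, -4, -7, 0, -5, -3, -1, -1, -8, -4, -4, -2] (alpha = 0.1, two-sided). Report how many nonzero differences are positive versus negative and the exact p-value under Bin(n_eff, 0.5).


Step 1: Discard zero differences. Original n = 14; n_eff = number of nonzero differences = 13.
Nonzero differences (with sign): +3, -4, -1, -4, -7, -5, -3, -1, -1, -8, -4, -4, -2
Step 2: Count signs: positive = 1, negative = 12.
Step 3: Under H0: P(positive) = 0.5, so the number of positives S ~ Bin(13, 0.5).
Step 4: Two-sided exact p-value = sum of Bin(13,0.5) probabilities at or below the observed probability = 0.003418.
Step 5: alpha = 0.1. reject H0.

n_eff = 13, pos = 1, neg = 12, p = 0.003418, reject H0.


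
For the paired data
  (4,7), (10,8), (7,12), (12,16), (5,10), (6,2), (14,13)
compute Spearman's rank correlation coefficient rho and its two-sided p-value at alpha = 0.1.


Step 1: Rank x and y separately (midranks; no ties here).
rank(x): 4->1, 10->5, 7->4, 12->6, 5->2, 6->3, 14->7
rank(y): 7->2, 8->3, 12->5, 16->7, 10->4, 2->1, 13->6
Step 2: d_i = R_x(i) - R_y(i); compute d_i^2.
  (1-2)^2=1, (5-3)^2=4, (4-5)^2=1, (6-7)^2=1, (2-4)^2=4, (3-1)^2=4, (7-6)^2=1
sum(d^2) = 16.
Step 3: rho = 1 - 6*16 / (7*(7^2 - 1)) = 1 - 96/336 = 0.714286.
Step 4: Under H0, t = rho * sqrt((n-2)/(1-rho^2)) = 2.2822 ~ t(5).
Step 5: Two-sided p-value from the t-distribution with 5 df = 0.071344.
Step 6: alpha = 0.1. reject H0.

rho = 0.7143, p = 0.071344, reject H0 at alpha = 0.1.


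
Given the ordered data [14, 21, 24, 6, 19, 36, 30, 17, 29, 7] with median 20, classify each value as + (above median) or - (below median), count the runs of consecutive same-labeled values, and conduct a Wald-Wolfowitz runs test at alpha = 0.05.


Step 1: Compute median = 20; label A = above, B = below.
Labels in order: BAABBAABAB  (n_A = 5, n_B = 5)
Step 2: Count runs R = 7.
Step 3: Under H0 (random ordering), E[R] = 2*n_A*n_B/(n_A+n_B) + 1 = 2*5*5/10 + 1 = 6.0000.
        Var[R] = 2*n_A*n_B*(2*n_A*n_B - n_A - n_B) / ((n_A+n_B)^2 * (n_A+n_B-1)) = 2000/900 = 2.2222.
        SD[R] = 1.4907.
Step 4: Continuity-corrected z = (R - 0.5 - E[R]) / SD[R] = (7 - 0.5 - 6.0000) / 1.4907 = 0.3354.
Step 5: Two-sided p-value via normal approximation = 2*(1 - Phi(|z|)) = 0.737316.
Step 6: alpha = 0.05. fail to reject H0.

R = 7, z = 0.3354, p = 0.737316, fail to reject H0.


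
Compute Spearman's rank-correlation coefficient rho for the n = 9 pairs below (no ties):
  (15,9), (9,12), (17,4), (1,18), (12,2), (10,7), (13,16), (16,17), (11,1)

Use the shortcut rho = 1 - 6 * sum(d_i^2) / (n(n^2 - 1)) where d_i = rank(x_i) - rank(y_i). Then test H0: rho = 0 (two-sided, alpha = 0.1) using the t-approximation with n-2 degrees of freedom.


Step 1: Rank x and y separately (midranks; no ties here).
rank(x): 15->7, 9->2, 17->9, 1->1, 12->5, 10->3, 13->6, 16->8, 11->4
rank(y): 9->5, 12->6, 4->3, 18->9, 2->2, 7->4, 16->7, 17->8, 1->1
Step 2: d_i = R_x(i) - R_y(i); compute d_i^2.
  (7-5)^2=4, (2-6)^2=16, (9-3)^2=36, (1-9)^2=64, (5-2)^2=9, (3-4)^2=1, (6-7)^2=1, (8-8)^2=0, (4-1)^2=9
sum(d^2) = 140.
Step 3: rho = 1 - 6*140 / (9*(9^2 - 1)) = 1 - 840/720 = -0.166667.
Step 4: Under H0, t = rho * sqrt((n-2)/(1-rho^2)) = -0.4472 ~ t(7).
Step 5: Two-sided p-value from the t-distribution with 7 df = 0.668231.
Step 6: alpha = 0.1. fail to reject H0.

rho = -0.1667, p = 0.668231, fail to reject H0 at alpha = 0.1.


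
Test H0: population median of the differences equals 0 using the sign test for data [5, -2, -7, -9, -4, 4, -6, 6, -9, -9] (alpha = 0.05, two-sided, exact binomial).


Step 1: Discard zero differences. Original n = 10; n_eff = number of nonzero differences = 10.
Nonzero differences (with sign): +5, -2, -7, -9, -4, +4, -6, +6, -9, -9
Step 2: Count signs: positive = 3, negative = 7.
Step 3: Under H0: P(positive) = 0.5, so the number of positives S ~ Bin(10, 0.5).
Step 4: Two-sided exact p-value = sum of Bin(10,0.5) probabilities at or below the observed probability = 0.343750.
Step 5: alpha = 0.05. fail to reject H0.

n_eff = 10, pos = 3, neg = 7, p = 0.343750, fail to reject H0.


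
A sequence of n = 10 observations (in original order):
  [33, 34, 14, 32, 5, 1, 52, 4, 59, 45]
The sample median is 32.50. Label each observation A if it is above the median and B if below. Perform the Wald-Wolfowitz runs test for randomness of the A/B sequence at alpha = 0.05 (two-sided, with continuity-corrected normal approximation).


Step 1: Compute median = 32.50; label A = above, B = below.
Labels in order: AABBBBABAA  (n_A = 5, n_B = 5)
Step 2: Count runs R = 5.
Step 3: Under H0 (random ordering), E[R] = 2*n_A*n_B/(n_A+n_B) + 1 = 2*5*5/10 + 1 = 6.0000.
        Var[R] = 2*n_A*n_B*(2*n_A*n_B - n_A - n_B) / ((n_A+n_B)^2 * (n_A+n_B-1)) = 2000/900 = 2.2222.
        SD[R] = 1.4907.
Step 4: Continuity-corrected z = (R + 0.5 - E[R]) / SD[R] = (5 + 0.5 - 6.0000) / 1.4907 = -0.3354.
Step 5: Two-sided p-value via normal approximation = 2*(1 - Phi(|z|)) = 0.737316.
Step 6: alpha = 0.05. fail to reject H0.

R = 5, z = -0.3354, p = 0.737316, fail to reject H0.


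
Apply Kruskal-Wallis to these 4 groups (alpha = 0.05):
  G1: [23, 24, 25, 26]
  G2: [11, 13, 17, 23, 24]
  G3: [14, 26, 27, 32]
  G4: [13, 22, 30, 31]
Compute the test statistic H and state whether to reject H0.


Step 1: Combine all N = 17 observations and assign midranks.
sorted (value, group, rank): (11,G2,1), (13,G2,2.5), (13,G4,2.5), (14,G3,4), (17,G2,5), (22,G4,6), (23,G1,7.5), (23,G2,7.5), (24,G1,9.5), (24,G2,9.5), (25,G1,11), (26,G1,12.5), (26,G3,12.5), (27,G3,14), (30,G4,15), (31,G4,16), (32,G3,17)
Step 2: Sum ranks within each group.
R_1 = 40.5 (n_1 = 4)
R_2 = 25.5 (n_2 = 5)
R_3 = 47.5 (n_3 = 4)
R_4 = 39.5 (n_4 = 4)
Step 3: H = 12/(N(N+1)) * sum(R_i^2/n_i) - 3(N+1)
     = 12/(17*18) * (40.5^2/4 + 25.5^2/5 + 47.5^2/4 + 39.5^2/4) - 3*18
     = 0.039216 * 1494.24 - 54
     = 4.597549.
Step 4: Ties present; correction factor C = 1 - 24/(17^3 - 17) = 0.995098. Corrected H = 4.597549 / 0.995098 = 4.620197.
Step 5: Under H0, H ~ chi^2(3); p-value = 0.201816.
Step 6: alpha = 0.05. fail to reject H0.

H = 4.6202, df = 3, p = 0.201816, fail to reject H0.


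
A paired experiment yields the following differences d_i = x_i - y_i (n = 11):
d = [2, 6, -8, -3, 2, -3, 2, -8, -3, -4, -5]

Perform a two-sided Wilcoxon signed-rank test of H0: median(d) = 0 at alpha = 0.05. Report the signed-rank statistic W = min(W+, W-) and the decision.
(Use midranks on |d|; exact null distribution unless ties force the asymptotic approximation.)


Step 1: Drop any zero differences (none here) and take |d_i|.
|d| = [2, 6, 8, 3, 2, 3, 2, 8, 3, 4, 5]
Step 2: Midrank |d_i| (ties get averaged ranks).
ranks: |2|->2, |6|->9, |8|->10.5, |3|->5, |2|->2, |3|->5, |2|->2, |8|->10.5, |3|->5, |4|->7, |5|->8
Step 3: Attach original signs; sum ranks with positive sign and with negative sign.
W+ = 2 + 9 + 2 + 2 = 15
W- = 10.5 + 5 + 5 + 10.5 + 5 + 7 + 8 = 51
(Check: W+ + W- = 66 should equal n(n+1)/2 = 66.)
Step 4: Test statistic W = min(W+, W-) = 15.
Step 5: Ties in |d|, so use the tie-corrected normal approximation.
        E[W] = n(n+1)/4 = 11*12/4 = 33.
        Tie groups: |d|=2 (t=3), |d|=3 (t=3), |d|=8 (t=2); sum(t^3 - t) = 54.
        Var[W] = n(n+1)(2n+1)/24 - sum(t^3-t)/48 = 3036/24 - 54/48 = 125.375.
        z = (W - E[W]) / sqrt(Var[W]) = (15 - 33) / 11.1971 = -1.6076.
        Two-sided p = 2*Phi(z) = 0.107932.
Step 6: alpha = 0.05. fail to reject H0.

W+ = 15, W- = 51, W = min = 15, p = 0.107932, fail to reject H0.


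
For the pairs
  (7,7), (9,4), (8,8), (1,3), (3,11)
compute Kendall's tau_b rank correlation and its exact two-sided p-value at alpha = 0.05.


Step 1: Enumerate the 10 unordered pairs (i,j) with i<j and classify each by sign(x_j-x_i) * sign(y_j-y_i).
  (1,2):dx=+2,dy=-3->D; (1,3):dx=+1,dy=+1->C; (1,4):dx=-6,dy=-4->C; (1,5):dx=-4,dy=+4->D
  (2,3):dx=-1,dy=+4->D; (2,4):dx=-8,dy=-1->C; (2,5):dx=-6,dy=+7->D; (3,4):dx=-7,dy=-5->C
  (3,5):dx=-5,dy=+3->D; (4,5):dx=+2,dy=+8->C
Step 2: C = 5, D = 5, total pairs = 10.
Step 3: tau = (C - D)/(n(n-1)/2) = (5 - 5)/10 = 0.000000.
Step 4: Exact two-sided p-value (enumerate n! = 120 permutations of y under H0): p = 1.000000.
Step 5: alpha = 0.05. fail to reject H0.

tau_b = 0.0000 (C=5, D=5), p = 1.000000, fail to reject H0.


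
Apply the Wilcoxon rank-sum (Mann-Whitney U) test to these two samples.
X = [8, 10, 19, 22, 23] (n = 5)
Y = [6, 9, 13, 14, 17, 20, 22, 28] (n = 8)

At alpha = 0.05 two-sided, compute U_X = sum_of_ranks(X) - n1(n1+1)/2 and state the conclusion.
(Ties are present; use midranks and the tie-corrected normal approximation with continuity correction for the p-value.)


Step 1: Combine and sort all 13 observations; assign midranks.
sorted (value, group): (6,Y), (8,X), (9,Y), (10,X), (13,Y), (14,Y), (17,Y), (19,X), (20,Y), (22,X), (22,Y), (23,X), (28,Y)
ranks: 6->1, 8->2, 9->3, 10->4, 13->5, 14->6, 17->7, 19->8, 20->9, 22->10.5, 22->10.5, 23->12, 28->13
Step 2: Rank sum for X: R1 = 2 + 4 + 8 + 10.5 + 12 = 36.5.
Step 3: U_X = R1 - n1(n1+1)/2 = 36.5 - 5*6/2 = 36.5 - 15 = 21.5.
       U_Y = n1*n2 - U_X = 40 - 21.5 = 18.5.
Step 4: Ties are present, so use the tie-corrected normal approximation (with continuity correction) for the p-value.
Step 5: p-value = 0.883458; compare to alpha = 0.05. fail to reject H0.

U_X = 21.5, p = 0.883458, fail to reject H0 at alpha = 0.05.


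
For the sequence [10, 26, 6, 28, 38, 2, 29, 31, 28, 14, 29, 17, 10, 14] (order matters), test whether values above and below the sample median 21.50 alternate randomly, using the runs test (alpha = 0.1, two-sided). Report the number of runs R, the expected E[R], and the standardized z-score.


Step 1: Compute median = 21.50; label A = above, B = below.
Labels in order: BABAABAAABABBB  (n_A = 7, n_B = 7)
Step 2: Count runs R = 9.
Step 3: Under H0 (random ordering), E[R] = 2*n_A*n_B/(n_A+n_B) + 1 = 2*7*7/14 + 1 = 8.0000.
        Var[R] = 2*n_A*n_B*(2*n_A*n_B - n_A - n_B) / ((n_A+n_B)^2 * (n_A+n_B-1)) = 8232/2548 = 3.2308.
        SD[R] = 1.7974.
Step 4: Continuity-corrected z = (R - 0.5 - E[R]) / SD[R] = (9 - 0.5 - 8.0000) / 1.7974 = 0.2782.
Step 5: Two-sided p-value via normal approximation = 2*(1 - Phi(|z|)) = 0.780879.
Step 6: alpha = 0.1. fail to reject H0.

R = 9, z = 0.2782, p = 0.780879, fail to reject H0.


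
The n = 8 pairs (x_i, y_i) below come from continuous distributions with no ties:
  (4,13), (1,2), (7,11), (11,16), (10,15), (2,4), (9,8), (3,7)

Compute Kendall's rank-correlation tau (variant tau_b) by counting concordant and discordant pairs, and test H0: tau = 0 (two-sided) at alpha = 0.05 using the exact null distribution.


Step 1: Enumerate the 28 unordered pairs (i,j) with i<j and classify each by sign(x_j-x_i) * sign(y_j-y_i).
  (1,2):dx=-3,dy=-11->C; (1,3):dx=+3,dy=-2->D; (1,4):dx=+7,dy=+3->C; (1,5):dx=+6,dy=+2->C
  (1,6):dx=-2,dy=-9->C; (1,7):dx=+5,dy=-5->D; (1,8):dx=-1,dy=-6->C; (2,3):dx=+6,dy=+9->C
  (2,4):dx=+10,dy=+14->C; (2,5):dx=+9,dy=+13->C; (2,6):dx=+1,dy=+2->C; (2,7):dx=+8,dy=+6->C
  (2,8):dx=+2,dy=+5->C; (3,4):dx=+4,dy=+5->C; (3,5):dx=+3,dy=+4->C; (3,6):dx=-5,dy=-7->C
  (3,7):dx=+2,dy=-3->D; (3,8):dx=-4,dy=-4->C; (4,5):dx=-1,dy=-1->C; (4,6):dx=-9,dy=-12->C
  (4,7):dx=-2,dy=-8->C; (4,8):dx=-8,dy=-9->C; (5,6):dx=-8,dy=-11->C; (5,7):dx=-1,dy=-7->C
  (5,8):dx=-7,dy=-8->C; (6,7):dx=+7,dy=+4->C; (6,8):dx=+1,dy=+3->C; (7,8):dx=-6,dy=-1->C
Step 2: C = 25, D = 3, total pairs = 28.
Step 3: tau = (C - D)/(n(n-1)/2) = (25 - 3)/28 = 0.785714.
Step 4: Exact two-sided p-value (enumerate n! = 40320 permutations of y under H0): p = 0.005506.
Step 5: alpha = 0.05. reject H0.

tau_b = 0.7857 (C=25, D=3), p = 0.005506, reject H0.


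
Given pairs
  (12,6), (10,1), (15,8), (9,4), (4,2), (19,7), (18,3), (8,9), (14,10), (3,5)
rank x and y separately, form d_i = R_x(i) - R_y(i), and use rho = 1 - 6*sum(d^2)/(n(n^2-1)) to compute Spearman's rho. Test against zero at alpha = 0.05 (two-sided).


Step 1: Rank x and y separately (midranks; no ties here).
rank(x): 12->6, 10->5, 15->8, 9->4, 4->2, 19->10, 18->9, 8->3, 14->7, 3->1
rank(y): 6->6, 1->1, 8->8, 4->4, 2->2, 7->7, 3->3, 9->9, 10->10, 5->5
Step 2: d_i = R_x(i) - R_y(i); compute d_i^2.
  (6-6)^2=0, (5-1)^2=16, (8-8)^2=0, (4-4)^2=0, (2-2)^2=0, (10-7)^2=9, (9-3)^2=36, (3-9)^2=36, (7-10)^2=9, (1-5)^2=16
sum(d^2) = 122.
Step 3: rho = 1 - 6*122 / (10*(10^2 - 1)) = 1 - 732/990 = 0.260606.
Step 4: Under H0, t = rho * sqrt((n-2)/(1-rho^2)) = 0.7635 ~ t(8).
Step 5: Two-sided p-value from the t-distribution with 8 df = 0.467089.
Step 6: alpha = 0.05. fail to reject H0.

rho = 0.2606, p = 0.467089, fail to reject H0 at alpha = 0.05.


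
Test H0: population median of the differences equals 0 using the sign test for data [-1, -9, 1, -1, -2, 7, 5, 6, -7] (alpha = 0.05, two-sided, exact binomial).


Step 1: Discard zero differences. Original n = 9; n_eff = number of nonzero differences = 9.
Nonzero differences (with sign): -1, -9, +1, -1, -2, +7, +5, +6, -7
Step 2: Count signs: positive = 4, negative = 5.
Step 3: Under H0: P(positive) = 0.5, so the number of positives S ~ Bin(9, 0.5).
Step 4: Two-sided exact p-value = sum of Bin(9,0.5) probabilities at or below the observed probability = 1.000000.
Step 5: alpha = 0.05. fail to reject H0.

n_eff = 9, pos = 4, neg = 5, p = 1.000000, fail to reject H0.


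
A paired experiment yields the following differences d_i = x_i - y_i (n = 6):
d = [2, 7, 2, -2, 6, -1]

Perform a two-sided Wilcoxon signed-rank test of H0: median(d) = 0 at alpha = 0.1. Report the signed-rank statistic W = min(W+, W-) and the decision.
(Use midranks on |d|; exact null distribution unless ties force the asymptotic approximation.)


Step 1: Drop any zero differences (none here) and take |d_i|.
|d| = [2, 7, 2, 2, 6, 1]
Step 2: Midrank |d_i| (ties get averaged ranks).
ranks: |2|->3, |7|->6, |2|->3, |2|->3, |6|->5, |1|->1
Step 3: Attach original signs; sum ranks with positive sign and with negative sign.
W+ = 3 + 6 + 3 + 5 = 17
W- = 3 + 1 = 4
(Check: W+ + W- = 21 should equal n(n+1)/2 = 21.)
Step 4: Test statistic W = min(W+, W-) = 4.
Step 5: Ties in |d|, so use the tie-corrected normal approximation.
        E[W] = n(n+1)/4 = 6*7/4 = 10.5.
        Tie groups: |d|=2 (t=3); sum(t^3 - t) = 24.
        Var[W] = n(n+1)(2n+1)/24 - sum(t^3-t)/48 = 546/24 - 24/48 = 22.25.
        z = (W - E[W]) / sqrt(Var[W]) = (4 - 10.5) / 4.7170 = -1.3780.
        Two-sided p = 2*Phi(z) = 0.168204.
Step 6: alpha = 0.1. fail to reject H0.

W+ = 17, W- = 4, W = min = 4, p = 0.168204, fail to reject H0.


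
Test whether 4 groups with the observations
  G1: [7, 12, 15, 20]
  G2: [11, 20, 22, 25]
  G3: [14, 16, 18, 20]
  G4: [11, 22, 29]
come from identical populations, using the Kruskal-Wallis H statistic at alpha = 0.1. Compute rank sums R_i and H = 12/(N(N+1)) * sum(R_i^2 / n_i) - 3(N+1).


Step 1: Combine all N = 15 observations and assign midranks.
sorted (value, group, rank): (7,G1,1), (11,G2,2.5), (11,G4,2.5), (12,G1,4), (14,G3,5), (15,G1,6), (16,G3,7), (18,G3,8), (20,G1,10), (20,G2,10), (20,G3,10), (22,G2,12.5), (22,G4,12.5), (25,G2,14), (29,G4,15)
Step 2: Sum ranks within each group.
R_1 = 21 (n_1 = 4)
R_2 = 39 (n_2 = 4)
R_3 = 30 (n_3 = 4)
R_4 = 30 (n_4 = 3)
Step 3: H = 12/(N(N+1)) * sum(R_i^2/n_i) - 3(N+1)
     = 12/(15*16) * (21^2/4 + 39^2/4 + 30^2/4 + 30^2/3) - 3*16
     = 0.050000 * 1015.5 - 48
     = 2.775000.
Step 4: Ties present; correction factor C = 1 - 36/(15^3 - 15) = 0.989286. Corrected H = 2.775000 / 0.989286 = 2.805054.
Step 5: Under H0, H ~ chi^2(3); p-value = 0.422669.
Step 6: alpha = 0.1. fail to reject H0.

H = 2.8051, df = 3, p = 0.422669, fail to reject H0.


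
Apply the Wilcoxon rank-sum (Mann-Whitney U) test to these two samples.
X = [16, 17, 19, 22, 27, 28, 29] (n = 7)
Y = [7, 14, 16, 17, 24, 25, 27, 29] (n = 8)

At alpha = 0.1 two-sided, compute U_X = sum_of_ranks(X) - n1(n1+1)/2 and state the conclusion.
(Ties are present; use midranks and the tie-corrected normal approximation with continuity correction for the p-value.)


Step 1: Combine and sort all 15 observations; assign midranks.
sorted (value, group): (7,Y), (14,Y), (16,X), (16,Y), (17,X), (17,Y), (19,X), (22,X), (24,Y), (25,Y), (27,X), (27,Y), (28,X), (29,X), (29,Y)
ranks: 7->1, 14->2, 16->3.5, 16->3.5, 17->5.5, 17->5.5, 19->7, 22->8, 24->9, 25->10, 27->11.5, 27->11.5, 28->13, 29->14.5, 29->14.5
Step 2: Rank sum for X: R1 = 3.5 + 5.5 + 7 + 8 + 11.5 + 13 + 14.5 = 63.
Step 3: U_X = R1 - n1(n1+1)/2 = 63 - 7*8/2 = 63 - 28 = 35.
       U_Y = n1*n2 - U_X = 56 - 35 = 21.
Step 4: Ties are present, so use the tie-corrected normal approximation (with continuity correction) for the p-value.
Step 5: p-value = 0.450291; compare to alpha = 0.1. fail to reject H0.

U_X = 35, p = 0.450291, fail to reject H0 at alpha = 0.1.


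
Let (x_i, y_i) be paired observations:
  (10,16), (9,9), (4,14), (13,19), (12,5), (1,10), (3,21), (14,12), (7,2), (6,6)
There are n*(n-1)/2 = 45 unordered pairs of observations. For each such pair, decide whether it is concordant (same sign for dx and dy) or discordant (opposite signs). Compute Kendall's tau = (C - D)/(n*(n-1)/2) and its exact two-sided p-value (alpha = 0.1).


Step 1: Enumerate the 45 unordered pairs (i,j) with i<j and classify each by sign(x_j-x_i) * sign(y_j-y_i).
  (1,2):dx=-1,dy=-7->C; (1,3):dx=-6,dy=-2->C; (1,4):dx=+3,dy=+3->C; (1,5):dx=+2,dy=-11->D
  (1,6):dx=-9,dy=-6->C; (1,7):dx=-7,dy=+5->D; (1,8):dx=+4,dy=-4->D; (1,9):dx=-3,dy=-14->C
  (1,10):dx=-4,dy=-10->C; (2,3):dx=-5,dy=+5->D; (2,4):dx=+4,dy=+10->C; (2,5):dx=+3,dy=-4->D
  (2,6):dx=-8,dy=+1->D; (2,7):dx=-6,dy=+12->D; (2,8):dx=+5,dy=+3->C; (2,9):dx=-2,dy=-7->C
  (2,10):dx=-3,dy=-3->C; (3,4):dx=+9,dy=+5->C; (3,5):dx=+8,dy=-9->D; (3,6):dx=-3,dy=-4->C
  (3,7):dx=-1,dy=+7->D; (3,8):dx=+10,dy=-2->D; (3,9):dx=+3,dy=-12->D; (3,10):dx=+2,dy=-8->D
  (4,5):dx=-1,dy=-14->C; (4,6):dx=-12,dy=-9->C; (4,7):dx=-10,dy=+2->D; (4,8):dx=+1,dy=-7->D
  (4,9):dx=-6,dy=-17->C; (4,10):dx=-7,dy=-13->C; (5,6):dx=-11,dy=+5->D; (5,7):dx=-9,dy=+16->D
  (5,8):dx=+2,dy=+7->C; (5,9):dx=-5,dy=-3->C; (5,10):dx=-6,dy=+1->D; (6,7):dx=+2,dy=+11->C
  (6,8):dx=+13,dy=+2->C; (6,9):dx=+6,dy=-8->D; (6,10):dx=+5,dy=-4->D; (7,8):dx=+11,dy=-9->D
  (7,9):dx=+4,dy=-19->D; (7,10):dx=+3,dy=-15->D; (8,9):dx=-7,dy=-10->C; (8,10):dx=-8,dy=-6->C
  (9,10):dx=-1,dy=+4->D
Step 2: C = 22, D = 23, total pairs = 45.
Step 3: tau = (C - D)/(n(n-1)/2) = (22 - 23)/45 = -0.022222.
Step 4: Exact two-sided p-value (enumerate n! = 3628800 permutations of y under H0): p = 1.000000.
Step 5: alpha = 0.1. fail to reject H0.

tau_b = -0.0222 (C=22, D=23), p = 1.000000, fail to reject H0.


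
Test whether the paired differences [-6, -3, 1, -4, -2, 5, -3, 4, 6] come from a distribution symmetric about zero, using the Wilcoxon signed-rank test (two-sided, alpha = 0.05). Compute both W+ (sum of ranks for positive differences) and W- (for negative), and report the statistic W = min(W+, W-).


Step 1: Drop any zero differences (none here) and take |d_i|.
|d| = [6, 3, 1, 4, 2, 5, 3, 4, 6]
Step 2: Midrank |d_i| (ties get averaged ranks).
ranks: |6|->8.5, |3|->3.5, |1|->1, |4|->5.5, |2|->2, |5|->7, |3|->3.5, |4|->5.5, |6|->8.5
Step 3: Attach original signs; sum ranks with positive sign and with negative sign.
W+ = 1 + 7 + 5.5 + 8.5 = 22
W- = 8.5 + 3.5 + 5.5 + 2 + 3.5 = 23
(Check: W+ + W- = 45 should equal n(n+1)/2 = 45.)
Step 4: Test statistic W = min(W+, W-) = 22.
Step 5: Ties in |d|, so use the tie-corrected normal approximation.
        E[W] = n(n+1)/4 = 9*10/4 = 22.5.
        Tie groups: |d|=3 (t=2), |d|=4 (t=2), |d|=6 (t=2); sum(t^3 - t) = 18.
        Var[W] = n(n+1)(2n+1)/24 - sum(t^3-t)/48 = 1710/24 - 18/48 = 70.875.
        z = (W - E[W]) / sqrt(Var[W]) = (22 - 22.5) / 8.4187 = -0.0594.
        Two-sided p = 2*Phi(z) = 0.952640.
Step 6: alpha = 0.05. fail to reject H0.

W+ = 22, W- = 23, W = min = 22, p = 0.952640, fail to reject H0.


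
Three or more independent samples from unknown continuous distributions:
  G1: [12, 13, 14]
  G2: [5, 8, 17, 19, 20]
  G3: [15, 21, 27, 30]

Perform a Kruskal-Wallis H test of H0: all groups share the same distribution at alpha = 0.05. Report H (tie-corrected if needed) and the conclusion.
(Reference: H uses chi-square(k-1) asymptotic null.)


Step 1: Combine all N = 12 observations and assign midranks.
sorted (value, group, rank): (5,G2,1), (8,G2,2), (12,G1,3), (13,G1,4), (14,G1,5), (15,G3,6), (17,G2,7), (19,G2,8), (20,G2,9), (21,G3,10), (27,G3,11), (30,G3,12)
Step 2: Sum ranks within each group.
R_1 = 12 (n_1 = 3)
R_2 = 27 (n_2 = 5)
R_3 = 39 (n_3 = 4)
Step 3: H = 12/(N(N+1)) * sum(R_i^2/n_i) - 3(N+1)
     = 12/(12*13) * (12^2/3 + 27^2/5 + 39^2/4) - 3*13
     = 0.076923 * 574.05 - 39
     = 5.157692.
Step 4: No ties, so H is used without correction.
Step 5: Under H0, H ~ chi^2(2); p-value = 0.075861.
Step 6: alpha = 0.05. fail to reject H0.

H = 5.1577, df = 2, p = 0.075861, fail to reject H0.


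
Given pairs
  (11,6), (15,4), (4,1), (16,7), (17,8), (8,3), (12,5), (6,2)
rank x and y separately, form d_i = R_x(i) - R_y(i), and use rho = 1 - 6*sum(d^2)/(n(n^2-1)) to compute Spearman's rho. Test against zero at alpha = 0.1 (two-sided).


Step 1: Rank x and y separately (midranks; no ties here).
rank(x): 11->4, 15->6, 4->1, 16->7, 17->8, 8->3, 12->5, 6->2
rank(y): 6->6, 4->4, 1->1, 7->7, 8->8, 3->3, 5->5, 2->2
Step 2: d_i = R_x(i) - R_y(i); compute d_i^2.
  (4-6)^2=4, (6-4)^2=4, (1-1)^2=0, (7-7)^2=0, (8-8)^2=0, (3-3)^2=0, (5-5)^2=0, (2-2)^2=0
sum(d^2) = 8.
Step 3: rho = 1 - 6*8 / (8*(8^2 - 1)) = 1 - 48/504 = 0.904762.
Step 4: Under H0, t = rho * sqrt((n-2)/(1-rho^2)) = 5.2034 ~ t(6).
Step 5: Two-sided p-value from the t-distribution with 6 df = 0.002008.
Step 6: alpha = 0.1. reject H0.

rho = 0.9048, p = 0.002008, reject H0 at alpha = 0.1.


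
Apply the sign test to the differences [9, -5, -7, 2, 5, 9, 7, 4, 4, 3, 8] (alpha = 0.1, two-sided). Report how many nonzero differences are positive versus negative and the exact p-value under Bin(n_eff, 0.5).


Step 1: Discard zero differences. Original n = 11; n_eff = number of nonzero differences = 11.
Nonzero differences (with sign): +9, -5, -7, +2, +5, +9, +7, +4, +4, +3, +8
Step 2: Count signs: positive = 9, negative = 2.
Step 3: Under H0: P(positive) = 0.5, so the number of positives S ~ Bin(11, 0.5).
Step 4: Two-sided exact p-value = sum of Bin(11,0.5) probabilities at or below the observed probability = 0.065430.
Step 5: alpha = 0.1. reject H0.

n_eff = 11, pos = 9, neg = 2, p = 0.065430, reject H0.


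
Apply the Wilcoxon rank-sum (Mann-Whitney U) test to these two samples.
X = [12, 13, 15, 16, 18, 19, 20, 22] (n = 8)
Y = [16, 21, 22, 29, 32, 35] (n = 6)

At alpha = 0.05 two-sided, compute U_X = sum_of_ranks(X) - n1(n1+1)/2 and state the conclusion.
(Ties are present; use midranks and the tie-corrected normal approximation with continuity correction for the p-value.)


Step 1: Combine and sort all 14 observations; assign midranks.
sorted (value, group): (12,X), (13,X), (15,X), (16,X), (16,Y), (18,X), (19,X), (20,X), (21,Y), (22,X), (22,Y), (29,Y), (32,Y), (35,Y)
ranks: 12->1, 13->2, 15->3, 16->4.5, 16->4.5, 18->6, 19->7, 20->8, 21->9, 22->10.5, 22->10.5, 29->12, 32->13, 35->14
Step 2: Rank sum for X: R1 = 1 + 2 + 3 + 4.5 + 6 + 7 + 8 + 10.5 = 42.
Step 3: U_X = R1 - n1(n1+1)/2 = 42 - 8*9/2 = 42 - 36 = 6.
       U_Y = n1*n2 - U_X = 48 - 6 = 42.
Step 4: Ties are present, so use the tie-corrected normal approximation (with continuity correction) for the p-value.
Step 5: p-value = 0.023560; compare to alpha = 0.05. reject H0.

U_X = 6, p = 0.023560, reject H0 at alpha = 0.05.


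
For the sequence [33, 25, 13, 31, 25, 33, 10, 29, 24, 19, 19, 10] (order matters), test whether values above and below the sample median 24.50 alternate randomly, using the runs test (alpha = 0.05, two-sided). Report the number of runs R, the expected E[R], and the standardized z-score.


Step 1: Compute median = 24.50; label A = above, B = below.
Labels in order: AABAAABABBBB  (n_A = 6, n_B = 6)
Step 2: Count runs R = 6.
Step 3: Under H0 (random ordering), E[R] = 2*n_A*n_B/(n_A+n_B) + 1 = 2*6*6/12 + 1 = 7.0000.
        Var[R] = 2*n_A*n_B*(2*n_A*n_B - n_A - n_B) / ((n_A+n_B)^2 * (n_A+n_B-1)) = 4320/1584 = 2.7273.
        SD[R] = 1.6514.
Step 4: Continuity-corrected z = (R + 0.5 - E[R]) / SD[R] = (6 + 0.5 - 7.0000) / 1.6514 = -0.3028.
Step 5: Two-sided p-value via normal approximation = 2*(1 - Phi(|z|)) = 0.762069.
Step 6: alpha = 0.05. fail to reject H0.

R = 6, z = -0.3028, p = 0.762069, fail to reject H0.


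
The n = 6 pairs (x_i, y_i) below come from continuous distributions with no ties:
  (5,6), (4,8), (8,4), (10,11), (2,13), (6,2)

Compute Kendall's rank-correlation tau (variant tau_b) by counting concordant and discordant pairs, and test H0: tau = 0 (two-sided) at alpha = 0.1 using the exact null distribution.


Step 1: Enumerate the 15 unordered pairs (i,j) with i<j and classify each by sign(x_j-x_i) * sign(y_j-y_i).
  (1,2):dx=-1,dy=+2->D; (1,3):dx=+3,dy=-2->D; (1,4):dx=+5,dy=+5->C; (1,5):dx=-3,dy=+7->D
  (1,6):dx=+1,dy=-4->D; (2,3):dx=+4,dy=-4->D; (2,4):dx=+6,dy=+3->C; (2,5):dx=-2,dy=+5->D
  (2,6):dx=+2,dy=-6->D; (3,4):dx=+2,dy=+7->C; (3,5):dx=-6,dy=+9->D; (3,6):dx=-2,dy=-2->C
  (4,5):dx=-8,dy=+2->D; (4,6):dx=-4,dy=-9->C; (5,6):dx=+4,dy=-11->D
Step 2: C = 5, D = 10, total pairs = 15.
Step 3: tau = (C - D)/(n(n-1)/2) = (5 - 10)/15 = -0.333333.
Step 4: Exact two-sided p-value (enumerate n! = 720 permutations of y under H0): p = 0.469444.
Step 5: alpha = 0.1. fail to reject H0.

tau_b = -0.3333 (C=5, D=10), p = 0.469444, fail to reject H0.


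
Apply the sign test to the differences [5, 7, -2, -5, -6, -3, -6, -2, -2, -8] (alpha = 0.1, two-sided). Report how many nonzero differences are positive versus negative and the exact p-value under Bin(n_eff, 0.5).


Step 1: Discard zero differences. Original n = 10; n_eff = number of nonzero differences = 10.
Nonzero differences (with sign): +5, +7, -2, -5, -6, -3, -6, -2, -2, -8
Step 2: Count signs: positive = 2, negative = 8.
Step 3: Under H0: P(positive) = 0.5, so the number of positives S ~ Bin(10, 0.5).
Step 4: Two-sided exact p-value = sum of Bin(10,0.5) probabilities at or below the observed probability = 0.109375.
Step 5: alpha = 0.1. fail to reject H0.

n_eff = 10, pos = 2, neg = 8, p = 0.109375, fail to reject H0.


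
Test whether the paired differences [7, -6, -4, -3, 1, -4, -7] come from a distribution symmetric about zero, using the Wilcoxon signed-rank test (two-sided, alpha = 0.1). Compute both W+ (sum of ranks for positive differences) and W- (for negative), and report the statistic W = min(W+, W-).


Step 1: Drop any zero differences (none here) and take |d_i|.
|d| = [7, 6, 4, 3, 1, 4, 7]
Step 2: Midrank |d_i| (ties get averaged ranks).
ranks: |7|->6.5, |6|->5, |4|->3.5, |3|->2, |1|->1, |4|->3.5, |7|->6.5
Step 3: Attach original signs; sum ranks with positive sign and with negative sign.
W+ = 6.5 + 1 = 7.5
W- = 5 + 3.5 + 2 + 3.5 + 6.5 = 20.5
(Check: W+ + W- = 28 should equal n(n+1)/2 = 28.)
Step 4: Test statistic W = min(W+, W-) = 7.5.
Step 5: Ties in |d|, so use the tie-corrected normal approximation.
        E[W] = n(n+1)/4 = 7*8/4 = 14.
        Tie groups: |d|=4 (t=2), |d|=7 (t=2); sum(t^3 - t) = 12.
        Var[W] = n(n+1)(2n+1)/24 - sum(t^3-t)/48 = 840/24 - 12/48 = 34.75.
        z = (W - E[W]) / sqrt(Var[W]) = (7.5 - 14) / 5.8949 = -1.1026.
        Two-sided p = 2*Phi(z) = 0.270181.
Step 6: alpha = 0.1. fail to reject H0.

W+ = 7.5, W- = 20.5, W = min = 7.5, p = 0.270181, fail to reject H0.


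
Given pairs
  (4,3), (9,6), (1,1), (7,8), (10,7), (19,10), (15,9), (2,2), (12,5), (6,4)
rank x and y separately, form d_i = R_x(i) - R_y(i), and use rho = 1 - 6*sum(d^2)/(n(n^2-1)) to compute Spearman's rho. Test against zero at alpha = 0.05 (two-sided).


Step 1: Rank x and y separately (midranks; no ties here).
rank(x): 4->3, 9->6, 1->1, 7->5, 10->7, 19->10, 15->9, 2->2, 12->8, 6->4
rank(y): 3->3, 6->6, 1->1, 8->8, 7->7, 10->10, 9->9, 2->2, 5->5, 4->4
Step 2: d_i = R_x(i) - R_y(i); compute d_i^2.
  (3-3)^2=0, (6-6)^2=0, (1-1)^2=0, (5-8)^2=9, (7-7)^2=0, (10-10)^2=0, (9-9)^2=0, (2-2)^2=0, (8-5)^2=9, (4-4)^2=0
sum(d^2) = 18.
Step 3: rho = 1 - 6*18 / (10*(10^2 - 1)) = 1 - 108/990 = 0.890909.
Step 4: Under H0, t = rho * sqrt((n-2)/(1-rho^2)) = 5.5482 ~ t(8).
Step 5: Two-sided p-value from the t-distribution with 8 df = 0.000542.
Step 6: alpha = 0.05. reject H0.

rho = 0.8909, p = 0.000542, reject H0 at alpha = 0.05.
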